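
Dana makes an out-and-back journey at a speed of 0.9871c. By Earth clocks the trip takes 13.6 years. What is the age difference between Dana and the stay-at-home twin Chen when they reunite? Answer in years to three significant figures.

γ = 1/√(1 − 0.9871²) = 1/√0.02563 = 6.246
Dana's elapsed proper time: τ = 13.6/6.246 = 2.177 years.
Age gap = Δt − τ = 13.6 − 2.177 years.

Δt − τ = 11.4 years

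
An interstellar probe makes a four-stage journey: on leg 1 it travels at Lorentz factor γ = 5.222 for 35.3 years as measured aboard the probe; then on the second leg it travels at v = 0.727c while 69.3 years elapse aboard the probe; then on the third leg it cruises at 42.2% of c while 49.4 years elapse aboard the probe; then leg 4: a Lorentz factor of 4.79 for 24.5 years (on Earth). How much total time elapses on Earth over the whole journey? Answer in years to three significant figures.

Leg 1: γ = 5.222; Δt_1 = 5.222 × 35.3 = 184.3 years.
Leg 2: γ = 1/√(1 − 0.727²) = 1/√0.4715 = 1.456; Δt_2 = 1.456 × 69.3 = 100.9 years.
Leg 3: β = 0.422; γ = 1/√(1 − 0.422²) = 1/√0.8219 = 1.103; Δt_3 = 1.103 × 49.4 = 54.49 years.
Leg 4: 24.5 years is already measured on Earth.
Total: 184.3 + 100.9 + 54.49 + 24.50 years.

Δt = 364 years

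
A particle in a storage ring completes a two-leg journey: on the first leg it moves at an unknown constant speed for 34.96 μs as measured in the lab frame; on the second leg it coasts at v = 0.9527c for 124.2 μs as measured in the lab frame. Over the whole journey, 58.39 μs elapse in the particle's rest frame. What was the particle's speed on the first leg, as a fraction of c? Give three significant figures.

Leg 1: speed unknown; τ_1 = 34.96/γ_1.
Leg 2: γ = 1/√(1 − 0.9527²) = 1/√0.09236 = 3.290; τ_2 = 124.2/3.290 = 37.75 μs.
Total proper time: τ_1 + 37.75 = 58.39, so τ_1 = 58.39 − 37.75 = 20.64 μs.
γ_1 = 34.96/20.64 = 1.693; β = √(1 − 1/γ²) = √0.6513.

β = 0.807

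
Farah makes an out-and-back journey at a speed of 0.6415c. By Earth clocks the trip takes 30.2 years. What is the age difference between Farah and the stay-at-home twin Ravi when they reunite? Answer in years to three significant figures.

Δt − τ = 7.03 years

γ = 1/√(1 − 0.6415²) = 1/√0.5885 = 1.304
Farah's elapsed proper time: τ = 30.2/1.304 = 23.17 years.
Age gap = Δt − τ = 30.2 − 23.17 years.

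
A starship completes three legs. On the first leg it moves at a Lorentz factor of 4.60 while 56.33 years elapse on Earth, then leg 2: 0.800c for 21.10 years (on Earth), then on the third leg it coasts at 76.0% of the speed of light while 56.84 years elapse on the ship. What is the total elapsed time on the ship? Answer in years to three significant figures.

τ = 81.7 years

Leg 1: γ = 4.60; τ_1 = 56.33/4.600 = 12.25 years.
Leg 2: γ = 1/√(1 − 0.800²) = 5/3 ≈ 1.667; τ_2 = 21.10/1.667 = 12.66 years.
Leg 3: 56.84 years is already measured on the ship.
Total: 12.25 + 12.66 + 56.84 years.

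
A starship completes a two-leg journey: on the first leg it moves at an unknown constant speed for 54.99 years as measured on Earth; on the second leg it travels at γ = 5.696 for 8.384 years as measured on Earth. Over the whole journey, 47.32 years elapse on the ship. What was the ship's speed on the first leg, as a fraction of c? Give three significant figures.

β = 0.552

Leg 1: speed unknown; τ_1 = 54.99/γ_1.
Leg 2: γ = 5.696; τ_2 = 8.384/5.696 = 1.472 years.
Total proper time: τ_1 + 1.472 = 47.32, so τ_1 = 47.32 − 1.472 = 45.85 years.
γ_1 = 54.99/45.85 = 1.199; β = √(1 − 1/γ²) = √0.3049.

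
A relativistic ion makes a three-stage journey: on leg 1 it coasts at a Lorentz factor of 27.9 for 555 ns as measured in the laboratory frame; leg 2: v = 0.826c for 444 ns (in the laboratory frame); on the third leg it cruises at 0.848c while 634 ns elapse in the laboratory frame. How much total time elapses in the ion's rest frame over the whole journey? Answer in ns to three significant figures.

Leg 1: γ = 27.9; τ_1 = 555/27.90 = 19.89 ns.
Leg 2: γ = 1/√(1 − 0.826²) = 1/√0.3177 = 1.774; τ_2 = 444/1.774 = 250.3 ns.
Leg 3: γ = 1/√(1 − 0.848²) = 1/√0.2809 = 1.887; τ_3 = 634/1.887 = 336.0 ns.
Total: 19.89 + 250.3 + 336.0 ns.

τ = 606 ns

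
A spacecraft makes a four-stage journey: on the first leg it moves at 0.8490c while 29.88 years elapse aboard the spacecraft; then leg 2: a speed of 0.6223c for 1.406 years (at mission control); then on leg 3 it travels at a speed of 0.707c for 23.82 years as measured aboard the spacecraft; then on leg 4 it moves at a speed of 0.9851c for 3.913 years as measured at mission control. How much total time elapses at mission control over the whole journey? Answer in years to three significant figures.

Δt = 95.5 years

Leg 1: γ = 1/√(1 − 0.8490²) = 1/√0.2792 = 1.893; Δt_1 = 1.893 × 29.88 = 56.55 years.
Leg 2: 1.406 years is already measured at mission control.
Leg 3: γ = 1/√(1 − 0.707²) = 1/√0.5002 = 1.414; Δt_3 = 1.414 × 23.82 = 33.68 years.
Leg 4: 3.913 years is already measured at mission control.
Total: 56.55 + 1.406 + 33.68 + 3.913 years.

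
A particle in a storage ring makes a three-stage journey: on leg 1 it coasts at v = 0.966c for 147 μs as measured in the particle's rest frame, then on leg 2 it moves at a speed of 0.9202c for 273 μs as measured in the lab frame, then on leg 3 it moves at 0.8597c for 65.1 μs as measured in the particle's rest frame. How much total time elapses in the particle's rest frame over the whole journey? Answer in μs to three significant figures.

Leg 1: 147 μs is already measured in the particle's rest frame.
Leg 2: γ = 1/√(1 − 0.9202²) = 1/√0.1532 = 2.555; τ_2 = 273/2.555 = 106.9 μs.
Leg 3: 65.1 μs is already measured in the particle's rest frame.
Total: 147.0 + 106.9 + 65.10 μs.

τ = 319 μs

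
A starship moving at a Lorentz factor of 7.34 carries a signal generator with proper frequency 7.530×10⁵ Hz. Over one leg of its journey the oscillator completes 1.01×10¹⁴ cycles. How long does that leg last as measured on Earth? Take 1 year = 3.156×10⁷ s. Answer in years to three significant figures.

γ = 7.34
Proper time for N cycles: τ = N/f = 1.01×10¹⁴/(7.530×10⁵) = 1.341×10⁸ s = 4.250 years.
Lab-frame duration Δt = γτ = 7.340 × 4.250 = 31.20 years.

Δt = 31.2 years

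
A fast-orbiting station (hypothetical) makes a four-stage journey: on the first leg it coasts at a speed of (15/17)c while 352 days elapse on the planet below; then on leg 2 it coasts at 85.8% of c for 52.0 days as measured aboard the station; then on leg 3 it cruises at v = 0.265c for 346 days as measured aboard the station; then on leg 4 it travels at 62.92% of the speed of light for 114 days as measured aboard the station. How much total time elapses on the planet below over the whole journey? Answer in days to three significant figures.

Δt = 959 days

Leg 1: 352 days is already measured on the planet below.
Leg 2: β = 0.858; γ = 1/√(1 − 0.858²) = 1/√0.2638 = 1.947; Δt_2 = 1.947 × 52.0 = 101.2 days.
Leg 3: γ = 1/√(1 − 0.265²) = 1/√0.9298 = 1.037; Δt_3 = 1.037 × 346 = 358.8 days.
Leg 4: β = 0.6292; γ = 1/√(1 − 0.6292²) = 1/√0.6041 = 1.287; Δt_4 = 1.287 × 114 = 146.7 days.
Total: 352.0 + 101.2 + 358.8 + 146.7 days.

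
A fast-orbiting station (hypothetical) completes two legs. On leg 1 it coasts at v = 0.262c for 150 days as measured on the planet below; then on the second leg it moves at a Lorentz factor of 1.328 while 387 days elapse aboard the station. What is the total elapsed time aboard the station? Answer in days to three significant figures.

τ = 532 days

Leg 1: γ = 1/√(1 − 0.262²) = 1/√0.9314 = 1.036; τ_1 = 150/1.036 = 144.8 days.
Leg 2: 387 days is already measured aboard the station.
Total: 144.8 + 387.0 days.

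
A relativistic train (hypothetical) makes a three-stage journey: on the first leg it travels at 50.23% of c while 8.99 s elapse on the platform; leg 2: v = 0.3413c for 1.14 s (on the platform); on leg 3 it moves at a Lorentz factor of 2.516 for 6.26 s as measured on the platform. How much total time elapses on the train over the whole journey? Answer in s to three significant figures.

τ = 11.3 s

Leg 1: β = 0.5023; γ = 1/√(1 − 0.5023²) = 1/√0.7477 = 1.156; τ_1 = 8.99/1.156 = 7.774 s.
Leg 2: γ = 1/√(1 − 0.3413²) = 1/√0.8835 = 1.064; τ_2 = 1.14/1.064 = 1.072 s.
Leg 3: γ = 2.516; τ_3 = 6.26/2.516 = 2.488 s.
Total: 7.774 + 1.072 + 2.488 s.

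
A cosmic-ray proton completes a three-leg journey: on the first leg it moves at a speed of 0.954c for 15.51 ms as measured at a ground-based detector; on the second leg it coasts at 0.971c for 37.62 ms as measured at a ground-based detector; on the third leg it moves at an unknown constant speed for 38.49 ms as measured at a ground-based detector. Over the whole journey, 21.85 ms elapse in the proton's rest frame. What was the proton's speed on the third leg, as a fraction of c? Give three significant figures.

β = 0.977

Leg 1: γ = 1/√(1 − 0.954²) = 1/√0.08988 = 3.335; τ_1 = 15.51/3.335 = 4.650 ms.
Leg 2: γ = 1/√(1 − 0.971²) = 1/√0.05716 = 4.183; τ_2 = 37.62/4.183 = 8.994 ms.
Leg 3: speed unknown; τ_3 = 38.49/γ_3.
Total proper time: 4.650 + 8.994 + τ_3 = 21.85, so τ_3 = 21.85 − 13.64 = 8.206 ms.
γ_3 = 38.49/8.206 = 4.691; β = √(1 − 1/γ²) = √0.9545.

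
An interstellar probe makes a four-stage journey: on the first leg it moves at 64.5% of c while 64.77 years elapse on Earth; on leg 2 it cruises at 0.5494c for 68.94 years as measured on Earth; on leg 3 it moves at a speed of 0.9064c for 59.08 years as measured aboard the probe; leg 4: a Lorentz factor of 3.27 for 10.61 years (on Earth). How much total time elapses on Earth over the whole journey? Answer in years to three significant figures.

Δt = 284 years

Leg 1: 64.77 years is already measured on Earth.
Leg 2: 68.94 years is already measured on Earth.
Leg 3: γ = 1/√(1 − 0.9064²) = 1/√0.1784 = 2.367; Δt_3 = 2.367 × 59.08 = 139.9 years.
Leg 4: 10.61 years is already measured on Earth.
Total: 64.77 + 68.94 + 139.9 + 10.61 years.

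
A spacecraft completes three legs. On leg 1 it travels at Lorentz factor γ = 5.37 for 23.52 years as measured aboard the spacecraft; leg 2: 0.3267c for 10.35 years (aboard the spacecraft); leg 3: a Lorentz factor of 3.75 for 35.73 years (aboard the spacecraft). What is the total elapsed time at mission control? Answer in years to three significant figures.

Leg 1: γ = 5.37; Δt_1 = 5.370 × 23.52 = 126.3 years.
Leg 2: γ = 1/√(1 − 0.3267²) = 1/√0.8933 = 1.058; Δt_2 = 1.058 × 10.35 = 10.95 years.
Leg 3: γ = 3.75; Δt_3 = 3.750 × 35.73 = 134.0 years.
Total: 126.3 + 10.95 + 134.0 years.

Δt = 271 years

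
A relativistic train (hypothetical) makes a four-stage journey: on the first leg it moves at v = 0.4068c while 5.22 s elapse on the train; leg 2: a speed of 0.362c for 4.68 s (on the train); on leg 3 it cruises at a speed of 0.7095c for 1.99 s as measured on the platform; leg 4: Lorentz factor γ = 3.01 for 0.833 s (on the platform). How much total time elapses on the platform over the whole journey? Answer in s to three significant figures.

Δt = 13.6 s

Leg 1: γ = 1/√(1 − 0.4068²) = 1/√0.8345 = 1.095; Δt_1 = 1.095 × 5.22 = 5.714 s.
Leg 2: γ = 1/√(1 − 0.362²) = 1/√0.8690 = 1.073; Δt_2 = 1.073 × 4.68 = 5.020 s.
Leg 3: 1.99 s is already measured on the platform.
Leg 4: 0.833 s is already measured on the platform.
Total: 5.714 + 5.020 + 1.990 + 0.8330 s.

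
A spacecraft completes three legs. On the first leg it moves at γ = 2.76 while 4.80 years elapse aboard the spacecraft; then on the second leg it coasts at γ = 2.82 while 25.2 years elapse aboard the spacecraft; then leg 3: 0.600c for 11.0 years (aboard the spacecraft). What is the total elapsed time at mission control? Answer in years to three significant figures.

Δt = 98.1 years

Leg 1: γ = 2.76; Δt_1 = 2.760 × 4.80 = 13.25 years.
Leg 2: γ = 2.82; Δt_2 = 2.820 × 25.2 = 71.06 years.
Leg 3: γ = 1/√(1 − 0.600²) = 5/4 = 1.250; Δt_3 = 1.250 × 11.0 = 13.75 years.
Total: 13.25 + 71.06 + 13.75 years.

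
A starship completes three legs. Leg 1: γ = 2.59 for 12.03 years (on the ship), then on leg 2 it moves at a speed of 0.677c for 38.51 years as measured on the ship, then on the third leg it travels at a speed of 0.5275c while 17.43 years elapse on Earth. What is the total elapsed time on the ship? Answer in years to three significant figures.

τ = 65.3 years

Leg 1: 12.03 years is already measured on the ship.
Leg 2: 38.51 years is already measured on the ship.
Leg 3: γ = 1/√(1 − 0.5275²) = 1/√0.7217 = 1.177; τ_3 = 17.43/1.177 = 14.81 years.
Total: 12.03 + 38.51 + 14.81 years.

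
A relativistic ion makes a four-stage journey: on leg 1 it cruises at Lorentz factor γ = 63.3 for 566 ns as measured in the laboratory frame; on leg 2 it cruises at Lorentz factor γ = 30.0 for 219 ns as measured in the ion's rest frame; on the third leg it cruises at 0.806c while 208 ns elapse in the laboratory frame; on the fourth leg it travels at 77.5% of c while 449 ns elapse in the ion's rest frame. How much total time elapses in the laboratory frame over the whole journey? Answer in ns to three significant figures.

Leg 1: 566 ns is already measured in the laboratory frame.
Leg 2: γ = 30.0; Δt_2 = 30.00 × 219 = 6570 ns.
Leg 3: 208 ns is already measured in the laboratory frame.
Leg 4: β = 0.775; γ = 1/√(1 − 0.775²) = 1/√0.3994 = 1.582; Δt_4 = 1.582 × 449 = 710.5 ns.
Total: 566.0 + 6570 + 208.0 + 710.5 ns.

Δt = 8050 ns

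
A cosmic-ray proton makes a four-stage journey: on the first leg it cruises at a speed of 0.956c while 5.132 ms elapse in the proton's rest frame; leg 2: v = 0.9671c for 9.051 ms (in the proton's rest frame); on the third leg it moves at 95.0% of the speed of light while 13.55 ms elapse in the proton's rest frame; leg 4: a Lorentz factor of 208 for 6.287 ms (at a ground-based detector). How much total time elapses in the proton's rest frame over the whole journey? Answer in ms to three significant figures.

τ = 27.8 ms

Leg 1: 5.132 ms is already measured in the proton's rest frame.
Leg 2: 9.051 ms is already measured in the proton's rest frame.
Leg 3: 13.55 ms is already measured in the proton's rest frame.
Leg 4: γ = 208; τ_4 = 6.287/208.0 = 0.03023 ms.
Total: 5.132 + 9.051 + 13.55 + 0.03023 ms.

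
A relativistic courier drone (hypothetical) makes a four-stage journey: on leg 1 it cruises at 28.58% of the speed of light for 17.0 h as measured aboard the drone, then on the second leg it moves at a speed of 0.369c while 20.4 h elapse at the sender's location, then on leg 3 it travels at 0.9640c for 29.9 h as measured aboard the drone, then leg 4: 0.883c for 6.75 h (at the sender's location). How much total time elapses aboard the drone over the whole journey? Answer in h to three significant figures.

τ = 69.0 h

Leg 1: 17.0 h is already measured aboard the drone.
Leg 2: γ = 1/√(1 − 0.369²) = 1/√0.8638 = 1.076; τ_2 = 20.4/1.076 = 18.96 h.
Leg 3: 29.9 h is already measured aboard the drone.
Leg 4: γ = 1/√(1 − 0.883²) = 1/√0.2203 = 2.131; τ_4 = 6.75/2.131 = 3.168 h.
Total: 17.00 + 18.96 + 29.90 + 3.168 h.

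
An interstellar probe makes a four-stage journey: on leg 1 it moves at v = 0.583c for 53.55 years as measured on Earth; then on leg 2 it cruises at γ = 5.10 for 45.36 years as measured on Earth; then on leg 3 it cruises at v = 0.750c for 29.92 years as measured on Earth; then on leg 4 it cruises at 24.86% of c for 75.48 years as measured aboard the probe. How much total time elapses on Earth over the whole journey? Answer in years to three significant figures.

Δt = 207 years

Leg 1: 53.55 years is already measured on Earth.
Leg 2: 45.36 years is already measured on Earth.
Leg 3: 29.92 years is already measured on Earth.
Leg 4: β = 0.2486; γ = 1/√(1 − 0.2486²) = 1/√0.9382 = 1.032; Δt_4 = 1.032 × 75.48 = 77.93 years.
Total: 53.55 + 45.36 + 29.92 + 77.93 years.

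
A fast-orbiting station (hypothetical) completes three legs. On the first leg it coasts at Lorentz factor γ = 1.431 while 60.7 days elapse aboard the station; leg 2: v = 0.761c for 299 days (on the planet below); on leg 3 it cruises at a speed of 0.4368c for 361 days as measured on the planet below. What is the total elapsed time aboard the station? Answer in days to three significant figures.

τ = 579 days

Leg 1: 60.7 days is already measured aboard the station.
Leg 2: γ = 1/√(1 − 0.761²) = 1/√0.4209 = 1.541; τ_2 = 299/1.541 = 194.0 days.
Leg 3: γ = 1/√(1 − 0.4368²) = 1/√0.8092 = 1.112; τ_3 = 361/1.112 = 324.7 days.
Total: 60.70 + 194.0 + 324.7 days.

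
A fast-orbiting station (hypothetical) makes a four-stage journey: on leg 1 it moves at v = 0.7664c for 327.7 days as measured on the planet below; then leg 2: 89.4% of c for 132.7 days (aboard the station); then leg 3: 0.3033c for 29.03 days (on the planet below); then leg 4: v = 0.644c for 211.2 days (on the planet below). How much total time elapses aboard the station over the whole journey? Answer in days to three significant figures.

Leg 1: γ = 1/√(1 − 0.7664²) = 1/√0.4126 = 1.557; τ_1 = 327.7/1.557 = 210.5 days.
Leg 2: 132.7 days is already measured aboard the station.
Leg 3: γ = 1/√(1 − 0.3033²) = 1/√0.9080 = 1.049; τ_3 = 29.03/1.049 = 27.66 days.
Leg 4: γ = 1/√(1 − 0.644²) = 1/√0.5853 = 1.307; τ_4 = 211.2/1.307 = 161.6 days.
Total: 210.5 + 132.7 + 27.66 + 161.6 days.

τ = 532 days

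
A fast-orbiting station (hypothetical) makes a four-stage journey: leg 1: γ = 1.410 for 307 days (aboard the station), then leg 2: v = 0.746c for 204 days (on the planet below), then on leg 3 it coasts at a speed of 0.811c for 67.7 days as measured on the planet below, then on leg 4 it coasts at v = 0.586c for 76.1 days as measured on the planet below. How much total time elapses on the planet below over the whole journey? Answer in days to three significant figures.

Δt = 781 days

Leg 1: γ = 1.410; Δt_1 = 1.410 × 307 = 432.9 days.
Leg 2: 204 days is already measured on the planet below.
Leg 3: 67.7 days is already measured on the planet below.
Leg 4: 76.1 days is already measured on the planet below.
Total: 432.9 + 204.0 + 67.70 + 76.10 days.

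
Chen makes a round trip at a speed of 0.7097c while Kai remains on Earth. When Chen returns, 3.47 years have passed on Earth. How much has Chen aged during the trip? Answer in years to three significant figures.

γ = 1/√(1 − 0.7097²) = 1/√0.4963 = 1.419
Chen's clock measures proper time along the trip: τ = Δt/γ = 3.47/1.419 years.

τ = 2.44 years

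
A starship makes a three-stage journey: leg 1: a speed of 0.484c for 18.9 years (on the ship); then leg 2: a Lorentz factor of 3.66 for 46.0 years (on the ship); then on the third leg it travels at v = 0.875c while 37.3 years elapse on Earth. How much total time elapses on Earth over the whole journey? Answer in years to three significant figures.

Δt = 227 years

Leg 1: γ = 1/√(1 − 0.484²) = 1/√0.7657 = 1.143; Δt_1 = 1.143 × 18.9 = 21.60 years.
Leg 2: γ = 3.66; Δt_2 = 3.660 × 46.0 = 168.4 years.
Leg 3: 37.3 years is already measured on Earth.
Total: 21.60 + 168.4 + 37.30 years.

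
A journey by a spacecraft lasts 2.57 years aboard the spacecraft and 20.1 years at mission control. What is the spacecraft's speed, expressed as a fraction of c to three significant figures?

β = 0.992

The proper time is measured aboard the spacecraft (both events occur at the spacecraft's location); Δt is measured at mission control. γ = Δt/τ = 20.1/2.57 = 7.821.
β = √(1 − 1/γ²) = √(1 − 0.01635) = √0.9837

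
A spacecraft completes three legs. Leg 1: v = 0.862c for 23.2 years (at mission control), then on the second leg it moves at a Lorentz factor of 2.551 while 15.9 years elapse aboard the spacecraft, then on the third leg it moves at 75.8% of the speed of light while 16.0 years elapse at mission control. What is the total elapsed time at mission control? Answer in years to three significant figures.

Leg 1: 23.2 years is already measured at mission control.
Leg 2: γ = 2.551; Δt_2 = 2.551 × 15.9 = 40.56 years.
Leg 3: 16.0 years is already measured at mission control.
Total: 23.20 + 40.56 + 16.00 years.

Δt = 79.8 years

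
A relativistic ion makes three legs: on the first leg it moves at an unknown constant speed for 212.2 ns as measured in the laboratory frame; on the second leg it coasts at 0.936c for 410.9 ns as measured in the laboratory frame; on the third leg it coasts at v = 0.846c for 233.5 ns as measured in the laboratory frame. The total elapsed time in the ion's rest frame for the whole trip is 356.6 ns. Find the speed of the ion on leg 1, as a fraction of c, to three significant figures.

Leg 1: speed unknown; τ_1 = 212.2/γ_1.
Leg 2: γ = 1/√(1 − 0.936²) = 1/√0.1239 = 2.841; τ_2 = 410.9/2.841 = 144.6 ns.
Leg 3: γ = 1/√(1 − 0.846²) = 1/√0.2843 = 1.876; τ_3 = 233.5/1.876 = 124.5 ns.
Total proper time: τ_1 + 144.6 + 124.5 = 356.6, so τ_1 = 356.6 − 269.1 = 87.46 ns.
γ_1 = 212.2/87.46 = 2.426; β = √(1 − 1/γ²) = √0.8301.

β = 0.911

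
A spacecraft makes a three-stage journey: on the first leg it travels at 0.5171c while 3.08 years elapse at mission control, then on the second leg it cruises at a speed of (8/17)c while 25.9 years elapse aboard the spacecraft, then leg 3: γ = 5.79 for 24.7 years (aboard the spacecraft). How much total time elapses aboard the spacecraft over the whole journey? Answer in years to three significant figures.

τ = 53.2 years

Leg 1: γ = 1/√(1 − 0.5171²) = 1/√0.7326 = 1.168; τ_1 = 3.08/1.168 = 2.636 years.
Leg 2: 25.9 years is already measured aboard the spacecraft.
Leg 3: 24.7 years is already measured aboard the spacecraft.
Total: 2.636 + 25.90 + 24.70 years.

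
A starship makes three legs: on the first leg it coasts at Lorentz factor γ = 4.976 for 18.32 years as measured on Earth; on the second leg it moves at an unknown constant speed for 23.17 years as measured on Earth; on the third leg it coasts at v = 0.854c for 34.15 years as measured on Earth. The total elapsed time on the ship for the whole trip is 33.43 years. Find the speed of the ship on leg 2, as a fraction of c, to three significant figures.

Leg 1: γ = 4.976; τ_1 = 18.32/4.976 = 3.682 years.
Leg 2: speed unknown; τ_2 = 23.17/γ_2.
Leg 3: γ = 1/√(1 − 0.854²) = 1/√0.2707 = 1.922; τ_3 = 34.15/1.922 = 17.77 years.
Total proper time: 3.682 + τ_2 + 17.77 = 33.43, so τ_2 = 33.43 − 21.45 = 11.98 years.
γ_2 = 23.17/11.98 = 1.934; β = √(1 − 1/γ²) = √0.7326.

β = 0.856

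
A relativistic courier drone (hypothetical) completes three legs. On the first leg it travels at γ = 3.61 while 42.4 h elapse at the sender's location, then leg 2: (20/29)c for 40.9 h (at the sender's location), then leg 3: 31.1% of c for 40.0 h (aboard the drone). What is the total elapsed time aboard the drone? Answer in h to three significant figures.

τ = 81.4 h

Leg 1: γ = 3.61; τ_1 = 42.4/3.610 = 11.75 h.
Leg 2: γ = 1/√(1 − (20/29)²) = 29/21 ≈ 1.381; τ_2 = 40.9/1.381 = 29.62 h.
Leg 3: 40.0 h is already measured aboard the drone.
Total: 11.75 + 29.62 + 40.00 h.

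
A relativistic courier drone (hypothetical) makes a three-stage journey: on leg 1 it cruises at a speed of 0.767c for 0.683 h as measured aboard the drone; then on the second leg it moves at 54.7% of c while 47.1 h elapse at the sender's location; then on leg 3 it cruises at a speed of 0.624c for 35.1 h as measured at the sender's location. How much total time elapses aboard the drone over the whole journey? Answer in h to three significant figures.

τ = 67.5 h

Leg 1: 0.683 h is already measured aboard the drone.
Leg 2: β = 0.547; γ = 1/√(1 − 0.547²) = 1/√0.7008 = 1.195; τ_2 = 47.1/1.195 = 39.43 h.
Leg 3: γ = 1/√(1 − 0.624²) = 1/√0.6106 = 1.280; τ_3 = 35.1/1.280 = 27.43 h.
Total: 0.6830 + 39.43 + 27.43 h.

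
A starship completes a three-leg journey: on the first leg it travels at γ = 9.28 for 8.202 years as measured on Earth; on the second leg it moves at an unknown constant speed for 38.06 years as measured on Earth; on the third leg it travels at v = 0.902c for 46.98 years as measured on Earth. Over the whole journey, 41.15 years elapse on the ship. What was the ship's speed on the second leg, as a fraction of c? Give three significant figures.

Leg 1: γ = 9.28; τ_1 = 8.202/9.280 = 0.8838 years.
Leg 2: speed unknown; τ_2 = 38.06/γ_2.
Leg 3: γ = 1/√(1 − 0.902²) = 1/√0.1864 = 2.316; τ_3 = 46.98/2.316 = 20.28 years.
Total proper time: 0.8838 + τ_2 + 20.28 = 41.15, so τ_2 = 41.15 − 21.17 = 19.98 years.
γ_2 = 38.06/19.98 = 1.905; β = √(1 − 1/γ²) = √0.7243.

β = 0.851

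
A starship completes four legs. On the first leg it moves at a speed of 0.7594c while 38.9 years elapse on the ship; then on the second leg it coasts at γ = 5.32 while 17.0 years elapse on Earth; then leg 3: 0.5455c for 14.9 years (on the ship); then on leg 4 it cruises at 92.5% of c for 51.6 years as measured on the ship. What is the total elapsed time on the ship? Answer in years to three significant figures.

Leg 1: 38.9 years is already measured on the ship.
Leg 2: γ = 5.32; τ_2 = 17.0/5.320 = 3.195 years.
Leg 3: 14.9 years is already measured on the ship.
Leg 4: 51.6 years is already measured on the ship.
Total: 38.90 + 3.195 + 14.90 + 51.60 years.

τ = 109 years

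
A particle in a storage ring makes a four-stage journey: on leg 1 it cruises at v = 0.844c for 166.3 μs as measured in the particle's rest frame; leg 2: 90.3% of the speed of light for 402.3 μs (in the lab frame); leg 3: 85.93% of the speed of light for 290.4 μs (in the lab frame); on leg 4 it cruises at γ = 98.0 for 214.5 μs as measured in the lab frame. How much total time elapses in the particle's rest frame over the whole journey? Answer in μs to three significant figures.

Leg 1: 166.3 μs is already measured in the particle's rest frame.
Leg 2: β = 0.903; γ = 1/√(1 − 0.903²) = 1/√0.1846 = 2.328; τ_2 = 402.3/2.328 = 172.8 μs.
Leg 3: β = 0.8593; γ = 1/√(1 − 0.8593²) = 1/√0.2616 = 1.955; τ_3 = 290.4/1.955 = 148.5 μs.
Leg 4: γ = 98.0; τ_4 = 214.5/98.00 = 2.189 μs.
Total: 166.3 + 172.8 + 148.5 + 2.189 μs.

τ = 490 μs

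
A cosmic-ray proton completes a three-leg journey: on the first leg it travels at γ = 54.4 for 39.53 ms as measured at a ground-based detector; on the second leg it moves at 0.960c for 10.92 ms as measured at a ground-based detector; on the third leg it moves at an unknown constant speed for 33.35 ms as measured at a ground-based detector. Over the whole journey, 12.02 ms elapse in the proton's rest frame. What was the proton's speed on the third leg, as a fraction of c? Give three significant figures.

Leg 1: γ = 54.4; τ_1 = 39.53/54.40 = 0.7267 ms.
Leg 2: γ = 1/√(1 − 0.960²) = 25/7 ≈ 3.571; τ_2 = 10.92/3.571 = 3.058 ms.
Leg 3: speed unknown; τ_3 = 33.35/γ_3.
Total proper time: 0.7267 + 3.058 + τ_3 = 12.02, so τ_3 = 12.02 − 3.784 = 8.236 ms.
γ_3 = 33.35/8.236 = 4.049; β = √(1 − 1/γ²) = √0.9390.

β = 0.969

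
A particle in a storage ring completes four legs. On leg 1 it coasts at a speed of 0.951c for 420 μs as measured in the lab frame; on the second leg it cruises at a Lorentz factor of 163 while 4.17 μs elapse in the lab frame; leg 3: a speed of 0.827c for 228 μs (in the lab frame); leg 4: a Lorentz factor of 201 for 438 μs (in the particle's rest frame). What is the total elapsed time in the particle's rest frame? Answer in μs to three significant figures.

τ = 696 μs

Leg 1: γ = 1/√(1 − 0.951²) = 1/√0.09560 = 3.234; τ_1 = 420/3.234 = 129.9 μs.
Leg 2: γ = 163; τ_2 = 4.17/163.0 = 0.02558 μs.
Leg 3: γ = 1/√(1 − 0.827²) = 1/√0.3161 = 1.779; τ_3 = 228/1.779 = 128.2 μs.
Leg 4: 438 μs is already measured in the particle's rest frame.
Total: 129.9 + 0.02558 + 128.2 + 438.0 μs.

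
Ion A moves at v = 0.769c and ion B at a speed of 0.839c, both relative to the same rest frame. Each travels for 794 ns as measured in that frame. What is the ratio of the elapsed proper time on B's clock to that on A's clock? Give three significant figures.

τ_B/τ_A = 0.851

A: γ = 1/√(1 − 0.769²) = 1/√0.4086 = 1.564. B: γ = 1/√(1 − 0.839²) = 1/√0.2961 = 1.838.
τ_A/τ_B = γ_B/γ_A = 1.838/1.564 = 1.175, so τ_B/τ_A = 0.8512.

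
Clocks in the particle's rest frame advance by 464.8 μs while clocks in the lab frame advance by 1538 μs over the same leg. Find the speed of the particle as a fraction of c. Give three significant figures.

β = 0.953

The proper time is measured in the particle's rest frame (both events occur at the particle's location); Δt is measured in the lab frame. γ = Δt/τ = 1538/464.8 = 3.309.
β = √(1 − 1/γ²) = √(1 − 0.09133) = √0.9087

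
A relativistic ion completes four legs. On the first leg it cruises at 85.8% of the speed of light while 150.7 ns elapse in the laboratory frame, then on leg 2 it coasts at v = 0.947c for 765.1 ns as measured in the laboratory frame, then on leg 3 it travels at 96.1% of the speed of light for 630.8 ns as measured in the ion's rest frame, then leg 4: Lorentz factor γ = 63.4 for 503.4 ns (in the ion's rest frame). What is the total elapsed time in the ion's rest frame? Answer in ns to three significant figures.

Leg 1: β = 0.858; γ = 1/√(1 − 0.858²) = 1/√0.2638 = 1.947; τ_1 = 150.7/1.947 = 77.41 ns.
Leg 2: γ = 1/√(1 − 0.947²) = 1/√0.1032 = 3.113; τ_2 = 765.1/3.113 = 245.8 ns.
Leg 3: 630.8 ns is already measured in the ion's rest frame.
Leg 4: 503.4 ns is already measured in the ion's rest frame.
Total: 77.41 + 245.8 + 630.8 + 503.4 ns.

τ = 1460 ns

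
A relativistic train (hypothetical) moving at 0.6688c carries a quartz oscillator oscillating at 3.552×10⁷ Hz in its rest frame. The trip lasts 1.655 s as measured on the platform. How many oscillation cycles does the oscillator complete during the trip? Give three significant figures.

N = 4.37×10⁷

γ = 1/√(1 − 0.6688²) = 1/√0.5527 = 1.345
The oscillator's own cycle count is N = f × τ where τ is the proper time on the train. τ = Δt/γ = 1.655/1.345 = 1.230 s = 1.230×10⁰ s.
N = 3.552×10⁷ × 1.230×10⁰ = 4.370×10⁷.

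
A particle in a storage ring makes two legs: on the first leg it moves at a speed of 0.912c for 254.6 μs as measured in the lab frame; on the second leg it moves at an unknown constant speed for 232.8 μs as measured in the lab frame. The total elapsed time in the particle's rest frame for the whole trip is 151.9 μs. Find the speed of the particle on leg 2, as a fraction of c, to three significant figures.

Leg 1: γ = 1/√(1 − 0.912²) = 1/√0.1683 = 2.438; τ_1 = 254.6/2.438 = 104.4 μs.
Leg 2: speed unknown; τ_2 = 232.8/γ_2.
Total proper time: 104.4 + τ_2 = 151.9, so τ_2 = 151.9 − 104.4 = 47.47 μs.
γ_2 = 232.8/47.47 = 4.905; β = √(1 − 1/γ²) = √0.9584.

β = 0.979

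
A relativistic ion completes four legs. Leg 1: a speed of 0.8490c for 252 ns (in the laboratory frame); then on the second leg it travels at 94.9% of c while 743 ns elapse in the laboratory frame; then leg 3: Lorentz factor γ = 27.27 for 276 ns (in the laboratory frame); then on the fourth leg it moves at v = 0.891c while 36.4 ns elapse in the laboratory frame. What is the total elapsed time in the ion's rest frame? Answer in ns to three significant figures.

Leg 1: γ = 1/√(1 − 0.8490²) = 1/√0.2792 = 1.893; τ_1 = 252/1.893 = 133.2 ns.
Leg 2: β = 0.949; γ = 1/√(1 − 0.949²) = 1/√0.09940 = 3.172; τ_2 = 743/3.172 = 234.3 ns.
Leg 3: γ = 27.27; τ_3 = 276/27.27 = 10.12 ns.
Leg 4: γ = 1/√(1 − 0.891²) = 1/√0.2061 = 2.203; τ_4 = 36.4/2.203 = 16.53 ns.
Total: 133.2 + 234.3 + 10.12 + 16.53 ns.

τ = 394 ns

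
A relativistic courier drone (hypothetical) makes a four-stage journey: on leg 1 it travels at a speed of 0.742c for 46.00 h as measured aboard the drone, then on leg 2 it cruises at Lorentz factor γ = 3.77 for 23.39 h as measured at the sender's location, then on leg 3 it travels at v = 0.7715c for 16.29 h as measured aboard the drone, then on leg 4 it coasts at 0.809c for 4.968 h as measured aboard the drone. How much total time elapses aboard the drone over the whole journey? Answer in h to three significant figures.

τ = 73.5 h

Leg 1: 46.00 h is already measured aboard the drone.
Leg 2: γ = 3.77; τ_2 = 23.39/3.770 = 6.204 h.
Leg 3: 16.29 h is already measured aboard the drone.
Leg 4: 4.968 h is already measured aboard the drone.
Total: 46.00 + 6.204 + 16.29 + 4.968 h.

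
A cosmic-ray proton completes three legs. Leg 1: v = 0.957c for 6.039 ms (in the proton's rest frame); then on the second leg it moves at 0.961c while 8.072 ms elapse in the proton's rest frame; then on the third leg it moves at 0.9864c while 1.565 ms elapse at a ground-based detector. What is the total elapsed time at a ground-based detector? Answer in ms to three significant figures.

Δt = 51.6 ms

Leg 1: γ = 1/√(1 − 0.957²) = 1/√0.08415 = 3.447; Δt_1 = 3.447 × 6.039 = 20.82 ms.
Leg 2: γ = 1/√(1 − 0.961²) = 1/√0.07648 = 3.616; Δt_2 = 3.616 × 8.072 = 29.19 ms.
Leg 3: 1.565 ms is already measured at a ground-based detector.
Total: 20.82 + 29.19 + 1.565 ms.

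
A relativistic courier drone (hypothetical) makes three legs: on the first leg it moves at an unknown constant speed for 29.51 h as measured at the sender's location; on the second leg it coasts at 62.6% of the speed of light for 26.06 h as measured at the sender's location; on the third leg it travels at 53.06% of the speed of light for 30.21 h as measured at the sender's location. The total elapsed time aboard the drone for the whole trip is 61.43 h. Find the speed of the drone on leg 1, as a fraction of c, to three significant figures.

β = 0.851

Leg 1: speed unknown; τ_1 = 29.51/γ_1.
Leg 2: β = 0.626; γ = 1/√(1 − 0.626²) = 1/√0.6081 = 1.282; τ_2 = 26.06/1.282 = 20.32 h.
Leg 3: β = 0.5306; γ = 1/√(1 − 0.5306²) = 1/√0.7185 = 1.180; τ_3 = 30.21/1.180 = 25.61 h.
Total proper time: τ_1 + 20.32 + 25.61 = 61.43, so τ_1 = 61.43 − 45.93 = 15.50 h.
γ_1 = 29.51/15.50 = 1.904; β = √(1 − 1/γ²) = √0.7241.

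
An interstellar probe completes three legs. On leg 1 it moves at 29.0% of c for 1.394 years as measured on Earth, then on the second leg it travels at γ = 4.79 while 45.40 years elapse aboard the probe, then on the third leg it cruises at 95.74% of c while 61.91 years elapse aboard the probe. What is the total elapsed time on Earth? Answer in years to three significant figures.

Leg 1: 1.394 years is already measured on Earth.
Leg 2: γ = 4.79; Δt_2 = 4.790 × 45.40 = 217.5 years.
Leg 3: β = 0.9574; γ = 1/√(1 − 0.9574²) = 1/√0.08339 = 3.463; Δt_3 = 3.463 × 61.91 = 214.4 years.
Total: 1.394 + 217.5 + 214.4 years.

Δt = 433 years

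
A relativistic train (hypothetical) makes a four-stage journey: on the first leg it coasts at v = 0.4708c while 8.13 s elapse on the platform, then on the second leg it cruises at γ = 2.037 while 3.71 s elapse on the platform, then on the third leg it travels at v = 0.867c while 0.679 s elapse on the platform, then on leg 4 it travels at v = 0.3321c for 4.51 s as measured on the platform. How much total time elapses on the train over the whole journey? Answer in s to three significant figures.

Leg 1: γ = 1/√(1 − 0.4708²) = 1/√0.7783 = 1.133; τ_1 = 8.13/1.133 = 7.173 s.
Leg 2: γ = 2.037; τ_2 = 3.71/2.037 = 1.821 s.
Leg 3: γ = 1/√(1 − 0.867²) = 1/√0.2483 = 2.007; τ_3 = 0.679/2.007 = 0.3384 s.
Leg 4: γ = 1/√(1 − 0.3321²) = 1/√0.8897 = 1.060; τ_4 = 4.51/1.060 = 4.254 s.
Total: 7.173 + 1.821 + 0.3384 + 4.254 s.

τ = 13.6 s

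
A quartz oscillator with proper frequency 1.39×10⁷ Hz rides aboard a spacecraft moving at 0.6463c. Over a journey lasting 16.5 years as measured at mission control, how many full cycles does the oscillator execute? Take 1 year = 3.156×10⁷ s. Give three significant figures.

N = 5.52×10¹⁵

γ = 1/√(1 − 0.6463²) = 1/√0.5823 = 1.310
The oscillator's own cycle count is N = f × τ where τ is the proper time aboard the spacecraft. τ = Δt/γ = 16.5/1.310 = 12.59 years = 3.974×10⁸ s.
N = 1.39×10⁷ × 3.974×10⁸ = 5.523×10¹⁵.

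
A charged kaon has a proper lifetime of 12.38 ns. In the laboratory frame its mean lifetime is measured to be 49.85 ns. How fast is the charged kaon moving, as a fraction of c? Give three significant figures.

γ = Δt/τ₀ = 49.85/12.38 = 4.027
β = √(1 − 1/γ²) = √(1 − 0.06168) = √0.9383

β = 0.969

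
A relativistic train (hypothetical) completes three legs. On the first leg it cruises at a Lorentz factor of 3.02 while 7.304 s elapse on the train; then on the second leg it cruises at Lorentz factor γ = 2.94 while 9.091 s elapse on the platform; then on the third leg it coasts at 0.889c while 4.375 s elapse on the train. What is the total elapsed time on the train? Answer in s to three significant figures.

Leg 1: 7.304 s is already measured on the train.
Leg 2: γ = 2.94; τ_2 = 9.091/2.940 = 3.092 s.
Leg 3: 4.375 s is already measured on the train.
Total: 7.304 + 3.092 + 4.375 s.

τ = 14.8 s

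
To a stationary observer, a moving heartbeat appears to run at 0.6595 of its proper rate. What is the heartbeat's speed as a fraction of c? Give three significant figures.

Rate ratio = 1/γ, so γ = 1/0.6595 = 1.516.
β = √(1 − 1/γ²) = √(1 − 0.6595²) = √0.5651

β = 0.752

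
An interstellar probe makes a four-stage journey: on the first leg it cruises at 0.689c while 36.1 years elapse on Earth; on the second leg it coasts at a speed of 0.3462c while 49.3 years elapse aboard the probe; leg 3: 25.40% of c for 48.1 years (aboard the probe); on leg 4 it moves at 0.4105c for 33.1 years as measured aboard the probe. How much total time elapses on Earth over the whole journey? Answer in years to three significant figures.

Δt = 175 years

Leg 1: 36.1 years is already measured on Earth.
Leg 2: γ = 1/√(1 − 0.3462²) = 1/√0.8801 = 1.066; Δt_2 = 1.066 × 49.3 = 52.55 years.
Leg 3: β = 0.2540; γ = 1/√(1 − 0.2540²) = 1/√0.9355 = 1.034; Δt_3 = 1.034 × 48.1 = 49.73 years.
Leg 4: γ = 1/√(1 − 0.4105²) = 1/√0.8315 = 1.097; Δt_4 = 1.097 × 33.1 = 36.30 years.
Total: 36.10 + 52.55 + 49.73 + 36.30 years.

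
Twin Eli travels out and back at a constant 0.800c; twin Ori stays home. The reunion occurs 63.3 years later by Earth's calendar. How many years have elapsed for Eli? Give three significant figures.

γ = 1/√(1 − 0.800²) = 5/3 ≈ 1.667
Eli's clock measures proper time along the trip: τ = Δt/γ = 63.3/1.667 years.

τ = 38.0 years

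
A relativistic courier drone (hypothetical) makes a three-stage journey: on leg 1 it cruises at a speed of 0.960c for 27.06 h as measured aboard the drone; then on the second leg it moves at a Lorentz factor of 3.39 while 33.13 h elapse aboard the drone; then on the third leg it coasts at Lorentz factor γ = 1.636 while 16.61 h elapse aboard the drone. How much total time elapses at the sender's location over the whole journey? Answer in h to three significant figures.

Leg 1: γ = 1/√(1 − 0.960²) = 1/√0.07840 = 3.571; Δt_1 = 3.571 × 27.06 = 96.64 h.
Leg 2: γ = 3.39; Δt_2 = 3.390 × 33.13 = 112.3 h.
Leg 3: γ = 1.636; Δt_3 = 1.636 × 16.61 = 27.17 h.
Total: 96.64 + 112.3 + 27.17 h.

Δt = 236 h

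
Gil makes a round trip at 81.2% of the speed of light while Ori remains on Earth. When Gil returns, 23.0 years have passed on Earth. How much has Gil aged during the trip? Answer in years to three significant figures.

τ = 13.4 years

β = 0.812; γ = 1/√(1 − 0.812²) = 1/√0.3407 = 1.713
Gil's clock measures proper time along the trip: τ = Δt/γ = 23.0/1.713 years.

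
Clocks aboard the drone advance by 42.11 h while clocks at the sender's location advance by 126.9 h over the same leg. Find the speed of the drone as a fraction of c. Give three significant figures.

The proper time is measured aboard the drone (both events occur at the drone's location); Δt is measured at the sender's location. γ = Δt/τ = 126.9/42.11 = 3.014.
β = √(1 − 1/γ²) = √(1 − 0.1101) = √0.8899

β = 0.943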